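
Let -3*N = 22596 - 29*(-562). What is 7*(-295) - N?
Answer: 32699/3 ≈ 10900.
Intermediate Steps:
N = -38894/3 (N = -(22596 - 29*(-562))/3 = -(22596 + 16298)/3 = -⅓*38894 = -38894/3 ≈ -12965.)
7*(-295) - N = 7*(-295) - 1*(-38894/3) = -2065 + 38894/3 = 32699/3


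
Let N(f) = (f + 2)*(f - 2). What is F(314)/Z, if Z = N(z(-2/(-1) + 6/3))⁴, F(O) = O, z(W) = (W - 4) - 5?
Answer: 314/194481 ≈ 0.0016146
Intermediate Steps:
z(W) = -9 + W (z(W) = (-4 + W) - 5 = -9 + W)
N(f) = (-2 + f)*(2 + f) (N(f) = (2 + f)*(-2 + f) = (-2 + f)*(2 + f))
Z = 194481 (Z = (-4 + (-9 + (-2/(-1) + 6/3))²)⁴ = (-4 + (-9 + (-2*(-1) + 6*(⅓)))²)⁴ = (-4 + (-9 + (2 + 2))²)⁴ = (-4 + (-9 + 4)²)⁴ = (-4 + (-5)²)⁴ = (-4 + 25)⁴ = 21⁴ = 194481)
F(314)/Z = 314/194481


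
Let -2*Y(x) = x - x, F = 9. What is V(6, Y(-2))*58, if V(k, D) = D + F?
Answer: 522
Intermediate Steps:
Y(x) = 0 (Y(x) = -(x - x)/2 = -½*0 = 0)
V(k, D) = 9 + D (V(k, D) = D + 9 = 9 + D)
V(6, Y(-2))*58 = (9 + 0)*58 = 9*58 = 522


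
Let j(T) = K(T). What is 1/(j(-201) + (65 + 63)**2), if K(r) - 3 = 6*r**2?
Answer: 1/258793 ≈ 3.8641e-6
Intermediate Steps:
K(r) = 3 + 6*r**2
j(T) = 3 + 6*T**2
1/(j(-201) + (65 + 63)**2) = 1/((3 + 6*(-201)**2) + (65 + 63)**2) = 1/((3 + 6*40401) + 128**2) = 1/((3 + 242406) + 16384) = 1/(242409 + 16384) = 1/258793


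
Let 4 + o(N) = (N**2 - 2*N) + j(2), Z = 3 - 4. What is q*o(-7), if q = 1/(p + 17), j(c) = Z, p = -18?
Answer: -58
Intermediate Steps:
Z = -1
j(c) = -1
o(N) = -5 + N**2 - 2*N (o(N) = -4 + ((N**2 - 2*N) - 1) = -4 + (-1 + N**2 - 2*N) = -5 + N**2 - 2*N)
q = -1 (q = 1/(-18 + 17) = 1/(-1) = -1)
q*o(-7) = -(-5 + (-7)**2 - 2*(-7)) = -(-5 + 49 + 14) = -1*58 = -58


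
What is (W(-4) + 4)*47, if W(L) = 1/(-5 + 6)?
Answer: 235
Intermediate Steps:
W(L) = 1 (W(L) = 1/1 = 1)
(W(-4) + 4)*47 = (1 + 4)*47 = 5*47 = 235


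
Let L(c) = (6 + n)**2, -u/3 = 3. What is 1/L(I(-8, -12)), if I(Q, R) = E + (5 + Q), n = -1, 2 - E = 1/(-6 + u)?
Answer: 1/25 ≈ 0.040000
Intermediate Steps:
u = -9 (u = -3*3 = -9)
E = 31/15 (E = 2 - 1/(-6 - 9) = 2 - 1/(-15) = 2 - 1*(-1/15) = 2 + 1/15 = 31/15 ≈ 2.0667)
I(Q, R) = 106/15 + Q (I(Q, R) = 31/15 + (5 + Q) = 106/15 + Q)
L(c) = 25 (L(c) = (6 - 1)**2 = 5**2 = 25)
1/L(I(-8, -12)) = 1/25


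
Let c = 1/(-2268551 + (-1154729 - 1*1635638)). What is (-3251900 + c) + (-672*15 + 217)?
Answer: -16500991552435/5058918 ≈ -3.2618e+6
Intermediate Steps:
c = -1/5058918 (c = 1/(-2268551 + (-1154729 - 1635638)) = 1/(-2268551 - 2790367) = 1/(-5058918) = -1/5058918 ≈ -1.9767e-7)
(-3251900 + c) + (-672*15 + 217) = (-3251900 - 1/5058918) + (-672*15 + 217) = -16451095444201/5058918 + (-10080 + 217) = -16451095444201/5058918 - 9863 = -16500991552435/5058918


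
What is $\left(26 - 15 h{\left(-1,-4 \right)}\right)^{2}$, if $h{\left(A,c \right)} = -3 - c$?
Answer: $121$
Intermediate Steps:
$\left(26 - 15 h{\left(-1,-4 \right)}\right)^{2} = \left(26 - 15 \left(-3 - -4\right)\right)^{2} = \left(26 - 15 \left(-3 + 4\right)\right)^{2} = \left(26 - 15\right)^{2} = 11^{2} = 121$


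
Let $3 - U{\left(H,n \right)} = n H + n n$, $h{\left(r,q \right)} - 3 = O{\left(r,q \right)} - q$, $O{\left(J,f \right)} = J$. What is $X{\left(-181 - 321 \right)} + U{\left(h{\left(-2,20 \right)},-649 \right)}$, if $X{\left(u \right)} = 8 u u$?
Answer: $1582503$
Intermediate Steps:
$X{\left(u \right)} = 8 u^{2}$
$h{\left(r,q \right)} = 3 + r - q$ ($h{\left(r,q \right)} = 3 - \left(q - r\right) = 3 + r - q$)
$U{\left(H,n \right)} = 3 - n^{2} - H n$ ($U{\left(H,n \right)} = 3 - \left(n H + n n\right) = 3 - \left(H n + n^{2}\right) = 3 - \left(n^{2} + H n\right) = 3 - n^{2} - H n$)
$X{\left(-181 - 321 \right)} + U{\left(h{\left(-2,20 \right)},-649 \right)} = 8 \left(-181 - 321\right)^{2} - \left(421198 + \left(3 - 2 - 20\right) \left(-649\right)\right) = 8 \left(-502\right)^{2} - \left(421198 + \left(3 - 2 - 20\right) \left(-649\right)\right) = 8 \cdot 252004 - \left(421198 + 12331\right) = 2016032 - 433529 = 1582503$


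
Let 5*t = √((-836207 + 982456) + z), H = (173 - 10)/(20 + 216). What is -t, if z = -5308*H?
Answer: -3*√55147890/295 ≈ -75.520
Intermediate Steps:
H = 163/236 ≈ 0.69068
z = -216301/59 (z = -5308*163/236 = -216301/59 ≈ -3666.1)
t = 3*√55147890/295 (t = √((-836207 + 982456) - 216301/59)/5 = √(146249 - 216301/59)/5 = √(8412390/59)/5 = (3*√55147890/59)/5 = 3*√55147890/295 ≈ 75.520)
-t = -3*√55147890/295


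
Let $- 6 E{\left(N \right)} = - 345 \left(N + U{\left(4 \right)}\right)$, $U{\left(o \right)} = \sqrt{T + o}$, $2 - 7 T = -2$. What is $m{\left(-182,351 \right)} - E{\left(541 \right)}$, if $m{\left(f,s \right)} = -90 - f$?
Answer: $- \frac{62031}{2} - \frac{230 \sqrt{14}}{7} \approx -31138.0$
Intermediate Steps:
$T = \frac{4}{7}$ ($T = \frac{2}{7} - - \frac{2}{7} = \frac{2}{7} + \frac{2}{7} = \frac{4}{7} \approx 0.57143$)
$U{\left(o \right)} = \sqrt{\frac{4}{7} + o}$
$E{\left(N \right)} = \frac{115 N}{2} + \frac{230 \sqrt{14}}{7}$ ($E{\left(N \right)} = - \frac{\left(-345\right) \left(N + \frac{\sqrt{28 + 49 \cdot 4}}{7}\right)}{6} = - \frac{\left(-345\right) \left(N + \frac{\sqrt{28 + 196}}{7}\right)}{6} = - \frac{\left(-345\right) \left(N + \frac{\sqrt{224}}{7}\right)}{6} = - \frac{\left(-345\right) \left(N + \frac{4 \sqrt{14}}{7}\right)}{6} = - \frac{- 345 N - \frac{1380 \sqrt{14}}{7}}{6} = \frac{115 N}{2} + \frac{230 \sqrt{14}}{7}$)
$m{\left(-182,351 \right)} - E{\left(541 \right)} = \left(-90 - -182\right) - \left(\frac{115}{2} \cdot 541 + \frac{230 \sqrt{14}}{7}\right) = \left(-90 + 182\right) - \left(\frac{62215}{2} + \frac{230 \sqrt{14}}{7}\right) = 92 - \left(\frac{62215}{2} + \frac{230 \sqrt{14}}{7}\right) = - \frac{62031}{2} - \frac{230 \sqrt{14}}{7}$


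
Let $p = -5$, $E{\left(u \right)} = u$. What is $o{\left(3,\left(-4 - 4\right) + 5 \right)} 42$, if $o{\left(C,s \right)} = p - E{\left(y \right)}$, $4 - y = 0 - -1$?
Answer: $-336$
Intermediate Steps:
$y = 3$ ($y = 4 - \left(0 - -1\right) = 4 - \left(0 + 1\right) = 4 - 1 = 3$)
$o{\left(C,s \right)} = -8$ ($o{\left(C,s \right)} = -5 - 3 = -8$)
$o{\left(3,\left(-4 - 4\right) + 5 \right)} 42 = \left(-8\right) 42 = -336$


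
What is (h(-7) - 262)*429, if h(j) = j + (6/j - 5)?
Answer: -825396/7 ≈ -1.1791e+5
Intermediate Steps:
h(j) = -5 + j + 6/j (h(j) = j + (-5 + 6/j) = -5 + j + 6/j)
(h(-7) - 262)*429 = ((-5 - 7 + 6/(-7)) - 262)*429 = ((-5 - 7 + 6*(-1/7)) - 262)*429 = ((-5 - 7 - 6/7) - 262)*429 = (-90/7 - 262)*429 = -1924/7*429 = -825396/7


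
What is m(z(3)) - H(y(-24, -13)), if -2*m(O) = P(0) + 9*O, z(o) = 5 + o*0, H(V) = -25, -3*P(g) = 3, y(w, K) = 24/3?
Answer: 3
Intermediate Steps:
y(w, K) = 8 (y(w, K) = 24*(⅓) = 8)
P(g) = -1 (P(g) = -⅓*3 = -1)
z(o) = 5 (z(o) = 5 + 0 = 5)
m(O) = ½ - 9*O/2 (m(O) = -(-1 + 9*O)/2 = ½ - 9*O/2)
m(z(3)) - H(y(-24, -13)) = (½ - 9/2*5) - 1*(-25) = (½ - 45/2) + 25 = -22 + 25 = 3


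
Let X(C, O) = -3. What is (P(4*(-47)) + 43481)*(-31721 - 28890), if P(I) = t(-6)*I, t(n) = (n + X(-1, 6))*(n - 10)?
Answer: -994565899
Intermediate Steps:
t(n) = (-10 + n)*(-3 + n) (t(n) = (n - 3)*(n - 10) = (-3 + n)*(-10 + n) = (-10 + n)*(-3 + n))
P(I) = 144*I (P(I) = (30 + (-6)² - 13*(-6))*I = (30 + 36 + 78)*I = 144*I)
(P(4*(-47)) + 43481)*(-31721 - 28890) = (144*(4*(-47)) + 43481)*(-31721 - 28890) = (144*(-188) + 43481)*(-60611) = (-27072 + 43481)*(-60611) = 16409*(-60611) = -994565899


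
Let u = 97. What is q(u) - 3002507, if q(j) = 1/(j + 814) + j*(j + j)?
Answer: -2718140678/911 ≈ -2.9837e+6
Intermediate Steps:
q(j) = 1/(814 + j) + 2*j² (q(j) = 1/(814 + j) + j*(2*j) = 1/(814 + j) + 2*j²)
q(u) - 3002507 = (1 + 2*97³ + 1628*97²)/(814 + 97) - 3002507 = (1 + 2*912673 + 1628*9409)/911 - 3002507 = (1 + 1825346 + 15317852)/911 - 3002507 = (1/911)*17143199 - 3002507 = 17143199/911 - 3002507 = -2718140678/911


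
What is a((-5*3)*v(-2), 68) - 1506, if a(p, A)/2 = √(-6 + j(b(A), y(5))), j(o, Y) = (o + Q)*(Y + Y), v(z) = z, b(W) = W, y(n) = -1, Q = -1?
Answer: -1506 + 4*I*√35 ≈ -1506.0 + 23.664*I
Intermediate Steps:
j(o, Y) = 2*Y*(-1 + o) (j(o, Y) = (o - 1)*(Y + Y) = (-1 + o)*(2*Y) = 2*Y*(-1 + o))
a(p, A) = 2*√(-4 - 2*A) (a(p, A) = 2*√(-6 + 2*(-1)*(-1 + A)) = 2*√(-6 + (2 - 2*A)) = 2*√(-4 - 2*A))
a((-5*3)*v(-2), 68) - 1506 = 2*√(-4 - 2*68) - 1506 = 2*√(-4 - 136) - 1506 = 2*√(-140) - 1506 = 2*(2*I*√35) - 1506 = 4*I*√35 - 1506 = -1506 + 4*I*√35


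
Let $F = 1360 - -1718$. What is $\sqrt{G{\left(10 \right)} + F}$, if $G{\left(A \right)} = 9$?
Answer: $21 \sqrt{7} \approx 55.561$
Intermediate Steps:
$F = 3078$ ($F = 1360 + 1718 = 3078$)
$\sqrt{G{\left(10 \right)} + F} = \sqrt{9 + 3078} = \sqrt{3087} = 21 \sqrt{7}$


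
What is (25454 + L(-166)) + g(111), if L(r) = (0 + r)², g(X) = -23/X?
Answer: 5884087/111 ≈ 53010.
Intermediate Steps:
L(r) = r²
(25454 + L(-166)) + g(111) = (25454 + (-166)²) - 23/111 = (25454 + 27556) - 23*1/111 = 53010 - 23/111 = 5884087/111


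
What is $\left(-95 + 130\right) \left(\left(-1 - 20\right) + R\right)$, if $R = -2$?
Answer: $-805$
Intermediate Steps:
$\left(-95 + 130\right) \left(\left(-1 - 20\right) + R\right) = \left(-95 + 130\right) \left(\left(-1 - 20\right) - 2\right) = 35 \left(-21 - 2\right) = 35 \left(-23\right) = -805$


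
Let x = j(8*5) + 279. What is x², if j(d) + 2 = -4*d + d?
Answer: 24649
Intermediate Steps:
j(d) = -2 - 3*d (j(d) = -2 + (-4*d + d) = -2 - 3*d)
x = 157 (x = (-2 - 24*5) + 279 = (-2 - 3*40) + 279 = (-2 - 120) + 279 = -122 + 279 = 157)
x² = 157² = 24649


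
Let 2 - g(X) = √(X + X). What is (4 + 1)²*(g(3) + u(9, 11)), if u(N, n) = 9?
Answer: 275 - 25*√6 ≈ 213.76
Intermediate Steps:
g(X) = 2 - √2*√X (g(X) = 2 - √(X + X) = 2 - √(2*X) = 2 - √2*√X)
(4 + 1)²*(g(3) + u(9, 11)) = (4 + 1)²*((2 - √2*√3) + 9) = 5²*((2 - √6) + 9) = 25*(11 - √6) = 275 - 25*√6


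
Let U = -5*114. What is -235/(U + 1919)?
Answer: -235/1349 ≈ -0.17420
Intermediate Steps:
U = -570
-235/(U + 1919) = -235/(-570 + 1919) = -235/1349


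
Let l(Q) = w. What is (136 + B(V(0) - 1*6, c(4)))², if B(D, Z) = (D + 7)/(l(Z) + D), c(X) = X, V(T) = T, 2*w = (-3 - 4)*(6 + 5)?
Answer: 146458404/7921 ≈ 18490.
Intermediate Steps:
w = -77/2 (w = ((-3 - 4)*(6 + 5))/2 = (-7*11)/2 = (½)*(-77) = -77/2 ≈ -38.500)
l(Q) = -77/2
B(D, Z) = (7 + D)/(-77/2 + D) (B(D, Z) = (D + 7)/(-77/2 + D) = (7 + D)/(-77/2 + D))
(136 + B(V(0) - 1*6, c(4)))² = (136 + 2*(7 + (0 - 1*6))/(-77 + 2*(0 - 1*6)))² = (136 + 2*(7 + (0 - 6))/(-77 + 2*(0 - 6)))² = (136 + 2*(7 - 6)/(-77 + 2*(-6)))² = (136 + 2*1/(-77 - 12))² = (136 + 2*1/(-89))² = (136 + 2*(-1/89)*1)² = (136 - 2/89)² = (12102/89)² = 146458404/7921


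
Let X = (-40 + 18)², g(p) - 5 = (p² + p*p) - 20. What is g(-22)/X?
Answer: 953/484 ≈ 1.9690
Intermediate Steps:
g(p) = -15 + 2*p² (g(p) = 5 + ((p² + p*p) - 20) = 5 + ((p² + p²) - 20) = 5 + (2*p² - 20) = 5 + (-20 + 2*p²) = -15 + 2*p²)
X = 484 (X = (-22)² = 484)
g(-22)/X = (-15 + 2*(-22)²)/484 = (-15 + 2*484)*(1/484) = (-15 + 968)*(1/484) = 953*(1/484) = 953/484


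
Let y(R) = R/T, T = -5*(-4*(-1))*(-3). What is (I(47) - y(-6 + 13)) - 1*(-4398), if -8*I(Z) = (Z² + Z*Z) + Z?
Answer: 460771/120 ≈ 3839.8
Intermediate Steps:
I(Z) = -Z²/4 - Z/8 (I(Z) = -((Z² + Z*Z) + Z)/8 = -((Z² + Z²) + Z)/8 = -(2*Z² + Z)/8 = -(Z + 2*Z²)/8 = -Z²/4 - Z/8)
T = 60 (T = -20*(-3) = -5*(-12) = 60)
y(R) = R/60
(I(47) - y(-6 + 13)) - 1*(-4398) = (-⅛*47*(1 + 2*47) - (-6 + 13)/60) - 1*(-4398) = (-⅛*47*(1 + 94) - 7/60) + 4398 = (-⅛*47*95 - 1*7/60) + 4398 = (-4465/8 - 7/60) + 4398 = -66989/120 + 4398 = 460771/120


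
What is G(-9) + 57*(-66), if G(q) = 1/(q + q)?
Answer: -67717/18 ≈ -3762.1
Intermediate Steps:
G(q) = 1/(2*q)
G(-9) + 57*(-66) = (1/2)/(-9) + 57*(-66) = (1/2)*(-1/9) - 3762 = -1/18 - 3762 = -67717/18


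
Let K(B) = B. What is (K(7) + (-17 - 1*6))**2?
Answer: 256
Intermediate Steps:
(K(7) + (-17 - 1*6))**2 = (7 + (-17 - 1*6))**2 = (7 + (-17 - 6))**2 = (7 - 23)**2 = (-16)**2 = 256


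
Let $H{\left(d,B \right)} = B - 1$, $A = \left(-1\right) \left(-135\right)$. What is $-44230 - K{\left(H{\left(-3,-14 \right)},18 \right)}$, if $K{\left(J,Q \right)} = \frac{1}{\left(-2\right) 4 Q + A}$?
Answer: $- \frac{398069}{9} \approx -44230.0$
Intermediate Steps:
$A = 135$
$H{\left(d,B \right)} = -1 + B$
$K{\left(J,Q \right)} = \frac{1}{135 - 8 Q}$ ($K{\left(J,Q \right)} = \frac{1}{\left(-2\right) 4 Q + 135} = \frac{1}{- 8 Q + 135} = \frac{1}{135 - 8 Q}$)
$-44230 - K{\left(H{\left(-3,-14 \right)},18 \right)} = -44230 - - \frac{1}{-135 + 8 \cdot 18} = -44230 - - \frac{1}{-135 + 144} = -44230 - - \frac{1}{9} = -44230 + \frac{1}{9} = - \frac{398069}{9}$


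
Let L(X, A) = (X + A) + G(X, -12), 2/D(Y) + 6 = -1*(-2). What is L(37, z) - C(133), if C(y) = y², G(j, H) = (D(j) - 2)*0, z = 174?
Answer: -17478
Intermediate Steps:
D(Y) = -½ (D(Y) = 2/(-6 - 1*(-2)) = 2/(-6 + 2) = 2/(-4) = 2*(-¼) = -½)
G(j, H) = 0 (G(j, H) = (-½ - 2)*0 = -5/2*0 = 0)
L(X, A) = A + X (L(X, A) = (X + A) + 0 = (A + X) + 0 = A + X)
L(37, z) - C(133) = (174 + 37) - 1*133² = 211 - 1*17689 = 211 - 17689 = -17478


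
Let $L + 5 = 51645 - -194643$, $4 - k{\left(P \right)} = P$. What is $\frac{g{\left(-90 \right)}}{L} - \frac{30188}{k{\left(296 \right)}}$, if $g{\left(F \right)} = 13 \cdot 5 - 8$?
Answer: $\frac{1858701962}{17978659} \approx 103.38$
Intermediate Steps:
$k{\left(P \right)} = 4 - P$
$g{\left(F \right)} = 57$ ($g{\left(F \right)} = 65 - 8 = 57$)
$L = 246283$ ($L = -5 + \left(51645 - -194643\right) = -5 + \left(51645 + 194643\right) = -5 + 246288 = 246283$)
$\frac{g{\left(-90 \right)}}{L} - \frac{30188}{k{\left(296 \right)}} = \frac{57}{246283} - \frac{30188}{4 - 296} = 57 \cdot \frac{1}{246283} - \frac{30188}{4 - 296} = \frac{57}{246283} - \frac{30188}{-292} = \frac{57}{246283} - - \frac{7547}{73} = \frac{57}{246283} + \frac{7547}{73} = \frac{1858701962}{17978659}$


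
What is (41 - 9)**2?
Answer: 1024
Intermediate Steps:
(41 - 9)**2 = 32**2 = 1024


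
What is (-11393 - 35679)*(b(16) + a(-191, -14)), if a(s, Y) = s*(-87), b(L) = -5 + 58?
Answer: -784690240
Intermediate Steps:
b(L) = 53
a(s, Y) = -87*s
(-11393 - 35679)*(b(16) + a(-191, -14)) = (-11393 - 35679)*(53 - 87*(-191)) = -47072*(53 + 16617) = -47072*16670 = -784690240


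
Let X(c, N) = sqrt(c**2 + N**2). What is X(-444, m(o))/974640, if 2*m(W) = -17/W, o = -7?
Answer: sqrt(38638945)/13644960 ≈ 0.00045555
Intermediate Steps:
m(W) = -17/(2*W) (m(W) = (-17/W)/2 = -17/(2*W))
X(c, N) = sqrt(N**2 + c**2)
X(-444, m(o))/974640 = sqrt((-17/2/(-7))**2 + (-444)**2)/974640 = sqrt((-17/2*(-1/7))**2 + 197136)*(1/974640) = sqrt((17/14)**2 + 197136)*(1/974640) = sqrt(289/196 + 197136)*(1/974640) = sqrt(38638945/196)*(1/974640) = (sqrt(38638945)/14)*(1/974640) = sqrt(38638945)/13644960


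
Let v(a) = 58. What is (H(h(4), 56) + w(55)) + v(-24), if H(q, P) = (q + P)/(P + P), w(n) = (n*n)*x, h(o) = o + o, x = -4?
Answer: -84290/7 ≈ -12041.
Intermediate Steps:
h(o) = 2*o
w(n) = -4*n² (w(n) = (n*n)*(-4) = n²*(-4) = -4*n²)
H(q, P) = (P + q)/(2*P) (H(q, P) = (P + q)/((2*P)) = (P + q)*(1/(2*P)) = (P + q)/(2*P))
(H(h(4), 56) + w(55)) + v(-24) = ((½)*(56 + 2*4)/56 - 4*55²) + 58 = ((½)*(1/56)*(56 + 8) - 4*3025) + 58 = ((½)*(1/56)*64 - 12100) + 58 = (4/7 - 12100) + 58 = -84696/7 + 58 = -84290/7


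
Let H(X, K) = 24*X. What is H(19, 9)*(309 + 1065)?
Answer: 626544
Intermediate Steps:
H(19, 9)*(309 + 1065) = (24*19)*(309 + 1065) = 456*1374 = 626544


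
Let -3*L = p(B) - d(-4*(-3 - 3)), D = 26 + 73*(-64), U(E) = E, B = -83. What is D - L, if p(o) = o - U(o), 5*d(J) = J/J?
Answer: -69691/15 ≈ -4646.1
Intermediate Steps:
D = -4646 (D = 26 - 4672 = -4646)
d(J) = ⅕ (d(J) = (J/J)/5 = (⅕)*1 = ⅕)
p(o) = 0 (p(o) = o - o = 0)
L = 1/15 (L = -(0 - 1*⅕)/3 = -(0 - ⅕)/3 = -⅓*(-⅕) = 1/15 ≈ 0.066667)
D - L = -4646 - 1*1/15 = -4646 - 1/15 = -69691/15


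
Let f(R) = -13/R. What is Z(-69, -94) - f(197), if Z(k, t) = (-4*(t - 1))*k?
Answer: -5165327/197 ≈ -26220.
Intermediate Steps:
Z(k, t) = k*(4 - 4*t) (Z(k, t) = (-4*(-1 + t))*k = (4 - 4*t)*k = k*(4 - 4*t))
Z(-69, -94) - f(197) = 4*(-69)*(1 - 1*(-94)) - (-13)/197 = 4*(-69)*(1 + 94) - (-13)/197 = 4*(-69)*95 - 1*(-13/197) = -26220 + 13/197 = -5165327/197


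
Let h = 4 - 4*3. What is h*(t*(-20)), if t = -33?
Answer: -5280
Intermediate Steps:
h = -8 (h = 4 - 12 = -8)
h*(t*(-20)) = -(-264)*(-20) = -8*660 = -5280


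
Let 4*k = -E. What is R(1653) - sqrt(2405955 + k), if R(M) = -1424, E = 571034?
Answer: -1424 - sqrt(9052786)/2 ≈ -2928.4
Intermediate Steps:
k = -285517/2 (k = (-1*571034)/4 = (1/4)*(-571034) = -285517/2 ≈ -1.4276e+5)
R(1653) - sqrt(2405955 + k) = -1424 - sqrt(2405955 - 285517/2) = -1424 - sqrt(4526393/2) = -1424 - sqrt(9052786)/2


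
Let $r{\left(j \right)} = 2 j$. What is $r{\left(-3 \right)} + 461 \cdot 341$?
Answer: $157195$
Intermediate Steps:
$r{\left(-3 \right)} + 461 \cdot 341 = 2 \left(-3\right) + 461 \cdot 341 = -6 + 157201 = 157195$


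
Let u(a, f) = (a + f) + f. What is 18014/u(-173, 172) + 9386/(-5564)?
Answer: 3793265/36594 ≈ 103.66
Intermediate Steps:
u(a, f) = a + 2*f
18014/u(-173, 172) + 9386/(-5564) = 18014/(-173 + 2*172) + 9386/(-5564) = 18014/(-173 + 344) + 9386*(-1/5564) = 18014/171 - 361/214 = 3793265/36594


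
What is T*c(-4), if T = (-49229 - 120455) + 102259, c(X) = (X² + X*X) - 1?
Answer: -2090175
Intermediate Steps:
c(X) = -1 + 2*X² (c(X) = (X² + X²) - 1 = 2*X² - 1 = -1 + 2*X²)
T = -67425 (T = -169684 + 102259 = -67425)
T*c(-4) = -67425*(-1 + 2*(-4)²) = -67425*(-1 + 2*16) = -67425*(-1 + 32) = -67425*31 = -2090175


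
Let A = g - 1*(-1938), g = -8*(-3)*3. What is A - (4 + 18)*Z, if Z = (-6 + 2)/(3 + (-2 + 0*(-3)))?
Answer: 2098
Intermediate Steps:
g = 72 (g = 24*3 = 72)
Z = -4 (Z = -4/(3 + (-2 + 0)) = -4/(3 - 2) = -4/1 = -4*1 = -4)
A = 2010 (A = 72 - 1*(-1938) = 72 + 1938 = 2010)
A - (4 + 18)*Z = 2010 - (4 + 18)*(-4) = 2010 - 22*(-4) = 2010 - 1*(-88) = 2010 + 88 = 2098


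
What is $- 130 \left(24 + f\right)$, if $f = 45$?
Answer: $-8970$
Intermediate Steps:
$- 130 \left(24 + f\right) = - 130 \left(24 + 45\right) = \left(-130\right) 69 = -8970$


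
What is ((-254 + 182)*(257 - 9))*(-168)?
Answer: 2999808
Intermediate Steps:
((-254 + 182)*(257 - 9))*(-168) = -72*248*(-168) = -17856*(-168) = 2999808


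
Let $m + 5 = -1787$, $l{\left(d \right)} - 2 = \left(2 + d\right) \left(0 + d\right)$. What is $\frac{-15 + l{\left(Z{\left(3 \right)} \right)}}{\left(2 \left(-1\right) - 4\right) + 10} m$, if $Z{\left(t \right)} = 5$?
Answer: $-9856$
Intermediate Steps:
$l{\left(d \right)} = 2 + d \left(2 + d\right)$ ($l{\left(d \right)} = 2 + \left(2 + d\right) \left(0 + d\right) = 2 + \left(2 + d\right) d = 2 + d \left(2 + d\right)$)
$m = -1792$ ($m = -5 - 1787 = -1792$)
$\frac{-15 + l{\left(Z{\left(3 \right)} \right)}}{\left(2 \left(-1\right) - 4\right) + 10} m = \frac{-15 + \left(2 + 5^{2} + 2 \cdot 5\right)}{\left(2 \left(-1\right) - 4\right) + 10} \left(-1792\right) = \frac{-15 + \left(2 + 25 + 10\right)}{\left(-2 - 4\right) + 10} \left(-1792\right) = \frac{-15 + 37}{-6 + 10} \left(-1792\right) = \frac{22}{4} \left(-1792\right) = 22 \cdot \frac{1}{4} \left(-1792\right) = \frac{11}{2} \left(-1792\right) = -9856$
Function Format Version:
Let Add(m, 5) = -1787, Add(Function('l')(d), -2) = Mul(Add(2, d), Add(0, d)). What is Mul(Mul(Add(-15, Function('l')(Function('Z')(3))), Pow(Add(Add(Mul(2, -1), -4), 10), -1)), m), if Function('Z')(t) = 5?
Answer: -9856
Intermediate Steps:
Function('l')(d) = Add(2, Mul(d, Add(2, d))) (Function('l')(d) = Add(2, Mul(Add(2, d), Add(0, d))) = Add(2, Mul(Add(2, d), d)) = Add(2, Mul(d, Add(2, d))))
m = -1792 (m = Add(-5, -1787) = -1792)
Mul(Mul(Add(-15, Function('l')(Function('Z')(3))), Pow(Add(Add(Mul(2, -1), -4), 10), -1)), m) = Mul(Mul(Add(-15, Add(2, Pow(5, 2), Mul(2, 5))), Pow(Add(Add(Mul(2, -1), -4), 10), -1)), -1792) = Mul(Mul(Add(-15, Add(2, 25, 10)), Pow(Add(Add(-2, -4), 10), -1)), -1792) = Mul(Mul(Add(-15, 37), Pow(Add(-6, 10), -1)), -1792) = Mul(Mul(22, Pow(4, -1)), -1792) = Mul(Mul(22, Rational(1, 4)), -1792) = Mul(Rational(11, 2), -1792) = -9856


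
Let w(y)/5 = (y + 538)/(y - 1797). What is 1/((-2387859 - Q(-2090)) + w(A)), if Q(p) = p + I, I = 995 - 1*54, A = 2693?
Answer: -896/2138476005 ≈ -4.1899e-7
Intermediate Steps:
I = 941 (I = 995 - 54 = 941)
Q(p) = 941 + p (Q(p) = p + 941 = 941 + p)
w(y) = 5*(538 + y)/(-1797 + y) (w(y) = 5*((y + 538)/(y - 1797)) = 5*((538 + y)/(-1797 + y)) = 5*(538 + y)/(-1797 + y))
1/((-2387859 - Q(-2090)) + w(A)) = 1/((-2387859 - (941 - 2090)) + 5*(538 + 2693)/(-1797 + 2693)) = 1/((-2387859 - 1*(-1149)) + 5*3231/896) = 1/((-2387859 + 1149) + 5*(1/896)*3231) = 1/(-2386710 + 16155/896) = 1/(-2138476005/896) = -896/2138476005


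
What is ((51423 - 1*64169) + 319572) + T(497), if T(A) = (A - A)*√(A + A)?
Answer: 306826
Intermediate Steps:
T(A) = 0 (T(A) = 0*√(2*A) = 0*(√2*√A) = 0)
((51423 - 1*64169) + 319572) + T(497) = ((51423 - 1*64169) + 319572) + 0 = ((51423 - 64169) + 319572) + 0 = (-12746 + 319572) + 0 = 306826 + 0 = 306826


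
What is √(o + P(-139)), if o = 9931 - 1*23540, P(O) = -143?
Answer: 6*I*√382 ≈ 117.27*I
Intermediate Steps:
o = -13609 (o = 9931 - 23540 = -13609)
√(o + P(-139)) = √(-13609 - 143) = √(-13752) = 6*I*√382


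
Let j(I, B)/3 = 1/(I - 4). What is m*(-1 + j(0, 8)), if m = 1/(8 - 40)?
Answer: 7/128 ≈ 0.054688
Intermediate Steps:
j(I, B) = 3/(-4 + I) (j(I, B) = 3/(I - 4) = 3/(-4 + I))
m = -1/32 (m = 1/(-32) = -1/32 ≈ -0.031250)
m*(-1 + j(0, 8)) = -(-1 + 3/(-4 + 0))/32 = -(-1 + 3/(-4))/32 = -(-1 + 3*(-1/4))/32 = -(-1 - 3/4)/32 = -1/32*(-7/4) = 7/128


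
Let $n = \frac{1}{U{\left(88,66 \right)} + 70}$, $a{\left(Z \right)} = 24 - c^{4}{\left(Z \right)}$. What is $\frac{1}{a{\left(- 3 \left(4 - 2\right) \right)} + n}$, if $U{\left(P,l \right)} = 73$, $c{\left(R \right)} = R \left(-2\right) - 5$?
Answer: $- \frac{143}{339910} \approx -0.0004207$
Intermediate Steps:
$c{\left(R \right)} = -5 - 2 R$ ($c{\left(R \right)} = - 2 R - 5 = -5 - 2 R$)
$a{\left(Z \right)} = 24 - \left(-5 - 2 Z\right)^{4}$
$n = \frac{1}{143}$ ($n = \frac{1}{73 + 70} = \frac{1}{143} \approx 0.006993$)
$\frac{1}{a{\left(- 3 \left(4 - 2\right) \right)} + n} = \frac{1}{\left(24 - \left(5 + 2 \left(- 3 \left(4 - 2\right)\right)\right)^{4}\right) + \frac{1}{143}} = \frac{1}{\left(24 - \left(5 + 2 \left(\left(-3\right) 2\right)\right)^{4}\right) + \frac{1}{143}} = \frac{1}{\left(24 - \left(5 + 2 \left(-6\right)\right)^{4}\right) + \frac{1}{143}} = \frac{1}{\left(24 - \left(5 - 12\right)^{4}\right) + \frac{1}{143}} = \frac{1}{\left(24 - \left(-7\right)^{4}\right) + \frac{1}{143}} = \frac{1}{\left(24 - 2401\right) + \frac{1}{143}} = \frac{1}{-2377 + \frac{1}{143}} = \frac{1}{- \frac{339910}{143}} = - \frac{143}{339910}$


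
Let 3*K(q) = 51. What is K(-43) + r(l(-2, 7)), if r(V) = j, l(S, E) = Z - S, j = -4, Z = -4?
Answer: 13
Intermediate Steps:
l(S, E) = -4 - S
r(V) = -4
K(q) = 17 (K(q) = (⅓)*51 = 17)
K(-43) + r(l(-2, 7)) = 17 - 4 = 13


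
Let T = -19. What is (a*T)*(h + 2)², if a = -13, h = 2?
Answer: 3952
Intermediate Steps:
(a*T)*(h + 2)² = (-13*(-19))*(2 + 2)² = 247*4² = 247*16 = 3952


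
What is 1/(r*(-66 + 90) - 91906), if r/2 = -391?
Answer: -1/110674 ≈ -9.0355e-6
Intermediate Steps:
r = -782 (r = 2*(-391) = -782)
1/(r*(-66 + 90) - 91906) = 1/(-782*(-66 + 90) - 91906) = 1/(-782*24 - 91906) = 1/(-18768 - 91906) = 1/(-110674) = -1/110674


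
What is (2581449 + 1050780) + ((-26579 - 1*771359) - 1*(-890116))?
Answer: 3724407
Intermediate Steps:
(2581449 + 1050780) + ((-26579 - 1*771359) - 1*(-890116)) = 3632229 + ((-26579 - 771359) + 890116) = 3632229 + (-797938 + 890116) = 3632229 + 92178 = 3724407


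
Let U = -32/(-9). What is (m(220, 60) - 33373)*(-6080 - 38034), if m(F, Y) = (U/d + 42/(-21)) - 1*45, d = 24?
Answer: 39805650304/27 ≈ 1.4743e+9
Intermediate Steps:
U = 32/9 (U = -32*(-⅑) = 32/9 ≈ 3.5556)
m(F, Y) = -1265/27 (m(F, Y) = ((32/9)/24 + 42/(-21)) - 1*45 = ((32/9)*(1/24) + 42*(-1/21)) - 45 = (4/27 - 2) - 45 = -50/27 - 45 = -1265/27)
(m(220, 60) - 33373)*(-6080 - 38034) = (-1265/27 - 33373)*(-6080 - 38034) = -902336/27*(-44114) = 39805650304/27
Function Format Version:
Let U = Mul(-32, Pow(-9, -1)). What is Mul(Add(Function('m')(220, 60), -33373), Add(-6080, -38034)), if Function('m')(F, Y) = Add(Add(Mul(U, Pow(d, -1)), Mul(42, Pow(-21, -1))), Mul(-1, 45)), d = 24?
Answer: Rational(39805650304, 27) ≈ 1.4743e+9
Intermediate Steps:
U = Rational(32, 9) (U = Mul(-32, Rational(-1, 9)) = Rational(32, 9) ≈ 3.5556)
Function('m')(F, Y) = Rational(-1265, 27) (Function('m')(F, Y) = Add(Add(Mul(Rational(32, 9), Pow(24, -1)), Mul(42, Pow(-21, -1))), Mul(-1, 45)) = Add(Add(Mul(Rational(32, 9), Rational(1, 24)), Mul(42, Rational(-1, 21))), -45) = Add(Add(Rational(4, 27), -2), -45) = Add(Rational(-50, 27), -45) = Rational(-1265, 27))
Mul(Add(Function('m')(220, 60), -33373), Add(-6080, -38034)) = Mul(Add(Rational(-1265, 27), -33373), Add(-6080, -38034)) = Mul(Rational(-902336, 27), -44114) = Rational(39805650304, 27)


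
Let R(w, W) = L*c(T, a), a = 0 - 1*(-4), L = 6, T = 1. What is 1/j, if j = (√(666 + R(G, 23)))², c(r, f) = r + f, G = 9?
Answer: 1/696 ≈ 0.0014368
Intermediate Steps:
a = 4 (a = 0 + 4 = 4)
c(r, f) = f + r
R(w, W) = 30 (R(w, W) = 6*(4 + 1) = 6*5 = 30)
j = 696 (j = (√(666 + 30))² = (√696)² = (2*√174)² = 696)
1/j = 1/696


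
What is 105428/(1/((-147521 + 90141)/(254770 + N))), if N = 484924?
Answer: -3024729320/369847 ≈ -8178.3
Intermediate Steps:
105428/(1/((-147521 + 90141)/(254770 + N))) = 105428/(1/((-147521 + 90141)/(254770 + 484924))) = 105428/(1/(-57380/739694)) = 105428/(1/(-57380*1/739694)) = 105428/(1/(-28690/369847)) = 105428/(-369847/28690) = 105428*(-28690/369847) = -3024729320/369847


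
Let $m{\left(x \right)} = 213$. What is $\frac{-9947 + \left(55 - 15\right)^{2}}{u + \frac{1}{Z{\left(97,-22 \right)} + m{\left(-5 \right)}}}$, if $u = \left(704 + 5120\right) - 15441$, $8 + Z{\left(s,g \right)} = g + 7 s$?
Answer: $\frac{7195114}{8289853} \approx 0.86794$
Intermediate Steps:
$Z{\left(s,g \right)} = -8 + g + 7 s$ ($Z{\left(s,g \right)} = -8 + \left(g + 7 s\right) = -8 + g + 7 s$)
$u = -9617$ ($u = 5824 - 15441 = -9617$)
$\frac{-9947 + \left(55 - 15\right)^{2}}{u + \frac{1}{Z{\left(97,-22 \right)} + m{\left(-5 \right)}}} = \frac{-9947 + \left(55 - 15\right)^{2}}{-9617 + \frac{1}{\left(-8 - 22 + 7 \cdot 97\right) + 213}} = \frac{-9947 + 40^{2}}{-9617 + \frac{1}{\left(-8 - 22 + 679\right) + 213}} = \frac{-9947 + 1600}{-9617 + \frac{1}{649 + 213}} = - \frac{8347}{-9617 + \frac{1}{862}} = - \frac{8347}{- \frac{8289853}{862}} = \left(-8347\right) \left(- \frac{862}{8289853}\right) = \frac{7195114}{8289853}$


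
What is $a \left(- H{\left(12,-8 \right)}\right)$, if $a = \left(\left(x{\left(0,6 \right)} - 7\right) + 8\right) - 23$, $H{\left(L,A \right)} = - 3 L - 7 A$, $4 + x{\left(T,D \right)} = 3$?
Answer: $460$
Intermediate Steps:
$x{\left(T,D \right)} = -1$ ($x{\left(T,D \right)} = -4 + 3 = -1$)
$H{\left(L,A \right)} = - 7 A - 3 L$
$a = -23$ ($a = \left(\left(-1 - 7\right) + 8\right) - 23 = \left(-8 + 8\right) - 23 = 0 - 23 = -23$)
$a \left(- H{\left(12,-8 \right)}\right) = - 23 \left(- (\left(-7\right) \left(-8\right) - 36)\right) = - 23 \left(- (56 - 36)\right) = - 23 \left(\left(-1\right) 20\right) = \left(-23\right) \left(-20\right) = 460$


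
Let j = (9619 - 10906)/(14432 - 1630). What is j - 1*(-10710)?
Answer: 137108133/12802 ≈ 10710.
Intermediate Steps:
j = -1287/12802 ≈ -0.10053
j - 1*(-10710) = -1287/12802 - 1*(-10710) = -1287/12802 + 10710 = 137108133/12802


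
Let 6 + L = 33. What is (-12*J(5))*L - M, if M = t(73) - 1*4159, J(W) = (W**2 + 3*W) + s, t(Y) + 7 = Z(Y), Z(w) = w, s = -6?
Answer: -6923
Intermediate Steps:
L = 27 (L = -6 + 33 = 27)
t(Y) = -7 + Y
J(W) = -6 + W**2 + 3*W (J(W) = (W**2 + 3*W) - 6 = -6 + W**2 + 3*W)
M = -4093 (M = (-7 + 73) - 1*4159 = 66 - 4159 = -4093)
(-12*J(5))*L - M = -12*(-6 + 5**2 + 3*5)*27 - 1*(-4093) = -12*(-6 + 25 + 15)*27 + 4093 = -12*34*27 + 4093 = -408*27 + 4093 = -11016 + 4093 = -6923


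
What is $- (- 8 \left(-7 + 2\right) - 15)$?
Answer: $-25$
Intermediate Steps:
$- (- 8 \left(-7 + 2\right) - 15) = - (\left(-8\right) \left(-5\right) - 15) = - (40 - 15) = \left(-1\right) 25 = -25$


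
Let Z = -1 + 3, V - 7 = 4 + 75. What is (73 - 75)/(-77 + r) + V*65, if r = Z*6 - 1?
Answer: 184471/33 ≈ 5590.0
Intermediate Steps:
V = 86 (V = 7 + (4 + 75) = 7 + 79 = 86)
Z = 2
r = 11 (r = 2*6 - 1 = 12 - 1 = 11)
(73 - 75)/(-77 + r) + V*65 = (73 - 75)/(-77 + 11) + 86*65 = -2/(-66) + 5590 = -2*(-1/66) + 5590 = 1/33 + 5590 = 184471/33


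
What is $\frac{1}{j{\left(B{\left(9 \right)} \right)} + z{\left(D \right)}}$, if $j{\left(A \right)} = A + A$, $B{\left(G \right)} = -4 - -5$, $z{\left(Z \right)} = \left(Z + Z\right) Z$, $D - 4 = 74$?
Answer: $\frac{1}{12170} \approx 8.2169 \cdot 10^{-5}$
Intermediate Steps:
$D = 78$ ($D = 4 + 74 = 78$)
$z{\left(Z \right)} = 2 Z^{2}$ ($z{\left(Z \right)} = 2 Z Z = 2 Z^{2}$)
$B{\left(G \right)} = 1$ ($B{\left(G \right)} = -4 + 5 = 1$)
$j{\left(A \right)} = 2 A$
$\frac{1}{j{\left(B{\left(9 \right)} \right)} + z{\left(D \right)}} = \frac{1}{2 \cdot 1 + 2 \cdot 78^{2}} = \frac{1}{2 + 2 \cdot 6084} = \frac{1}{2 + 12168} = \frac{1}{12170}$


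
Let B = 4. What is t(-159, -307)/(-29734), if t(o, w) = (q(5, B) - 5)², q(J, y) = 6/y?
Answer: -49/118936 ≈ -0.00041199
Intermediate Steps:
t(o, w) = 49/4 (t(o, w) = (6/4 - 5)² = (6*(¼) - 5)² = (3/2 - 5)² = (-7/2)² = 49/4)
t(-159, -307)/(-29734) = (49/4)/(-29734) = (49/4)*(-1/29734) = -49/118936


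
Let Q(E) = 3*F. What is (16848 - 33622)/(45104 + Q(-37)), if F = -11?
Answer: -16774/45071 ≈ -0.37217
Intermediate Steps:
Q(E) = -33 (Q(E) = 3*(-11) = -33)
(16848 - 33622)/(45104 + Q(-37)) = (16848 - 33622)/(45104 - 33) = -16774/45071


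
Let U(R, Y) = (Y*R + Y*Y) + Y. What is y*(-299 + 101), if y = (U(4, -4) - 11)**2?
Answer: -44550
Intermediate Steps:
U(R, Y) = Y + Y**2 + R*Y (U(R, Y) = (R*Y + Y**2) + Y = (Y**2 + R*Y) + Y = Y + Y**2 + R*Y)
y = 225 (y = (-4*(1 + 4 - 4) - 11)**2 = (-4*1 - 11)**2 = (-4 - 11)**2 = (-15)**2 = 225)
y*(-299 + 101) = 225*(-299 + 101) = 225*(-198) = -44550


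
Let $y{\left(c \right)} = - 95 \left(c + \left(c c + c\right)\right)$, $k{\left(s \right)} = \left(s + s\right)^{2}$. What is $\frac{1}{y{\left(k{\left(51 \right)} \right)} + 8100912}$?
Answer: $- \frac{1}{10276981368} \approx -9.7305 \cdot 10^{-11}$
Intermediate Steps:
$k{\left(s \right)} = 4 s^{2}$ ($k{\left(s \right)} = \left(2 s\right)^{2} = 4 s^{2}$)
$y{\left(c \right)} = - 190 c - 95 c^{2}$ ($y{\left(c \right)} = - 95 \left(c + \left(c^{2} + c\right)\right) = - 95 \left(c + \left(c + c^{2}\right)\right) = - 95 \left(c^{2} + 2 c\right) = - 190 c - 95 c^{2}$)
$\frac{1}{y{\left(k{\left(51 \right)} \right)} + 8100912} = \frac{1}{- 95 \cdot 4 \cdot 51^{2} \left(2 + 4 \cdot 51^{2}\right) + 8100912} = \frac{1}{- 95 \cdot 4 \cdot 2601 \left(2 + 4 \cdot 2601\right) + 8100912} = \frac{1}{\left(-95\right) 10404 \left(2 + 10404\right) + 8100912} = \frac{1}{\left(-95\right) 10404 \cdot 10406 + 8100912} = \frac{1}{-10285082280 + 8100912} = \frac{1}{-10276981368} = - \frac{1}{10276981368}$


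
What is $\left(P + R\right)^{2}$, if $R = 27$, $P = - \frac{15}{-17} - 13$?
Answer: $\frac{64009}{289} \approx 221.48$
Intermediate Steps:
$P = - \frac{206}{17}$ ($P = \left(-15\right) \left(- \frac{1}{17}\right) - 13 = \frac{15}{17} - 13 = - \frac{206}{17} \approx -12.118$)
$\left(P + R\right)^{2} = \left(- \frac{206}{17} + 27\right)^{2} = \left(\frac{253}{17}\right)^{2} = \frac{64009}{289}$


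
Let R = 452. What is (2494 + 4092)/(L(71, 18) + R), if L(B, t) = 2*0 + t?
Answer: 3293/235 ≈ 14.013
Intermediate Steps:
L(B, t) = t (L(B, t) = 0 + t = t)
(2494 + 4092)/(L(71, 18) + R) = (2494 + 4092)/(18 + 452) = 6586/470 = 6586*(1/470) = 3293/235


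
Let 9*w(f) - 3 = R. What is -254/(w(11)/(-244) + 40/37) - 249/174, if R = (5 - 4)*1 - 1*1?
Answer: -401428657/1696094 ≈ -236.68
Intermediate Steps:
R = 0 (R = 1*1 - 1 = 1 - 1 = 0)
w(f) = ⅓ (w(f) = ⅓ + (⅑)*0 = ⅓ + 0 = ⅓)
-254/(w(11)/(-244) + 40/37) - 249/174 = -254/((⅓)/(-244) + 40/37) - 249/174 = -254/((⅓)*(-1/244) + 40*(1/37)) - 249*1/174 = -254/(-1/732 + 40/37) - 83/58 = -254/29243/27084 - 83/58 = -254*27084/29243 - 83/58 = -6879336/29243 - 83/58 = -401428657/1696094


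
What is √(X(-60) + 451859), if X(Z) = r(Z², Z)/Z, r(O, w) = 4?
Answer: 2*√25417065/15 ≈ 672.20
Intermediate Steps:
X(Z) = 4/Z
√(X(-60) + 451859) = √(4/(-60) + 451859) = √(4*(-1/60) + 451859) = √(-1/15 + 451859) = √(6777884/15) = 2*√25417065/15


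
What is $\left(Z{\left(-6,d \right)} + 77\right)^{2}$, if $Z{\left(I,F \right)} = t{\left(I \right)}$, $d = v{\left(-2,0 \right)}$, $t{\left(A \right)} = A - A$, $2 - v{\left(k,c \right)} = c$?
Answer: $5929$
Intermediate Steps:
$v{\left(k,c \right)} = 2 - c$
$t{\left(A \right)} = 0$
$d = 2$ ($d = 2 - 0 = 2 + 0 = 2$)
$Z{\left(I,F \right)} = 0$
$\left(Z{\left(-6,d \right)} + 77\right)^{2} = \left(0 + 77\right)^{2} = 77^{2} = 5929$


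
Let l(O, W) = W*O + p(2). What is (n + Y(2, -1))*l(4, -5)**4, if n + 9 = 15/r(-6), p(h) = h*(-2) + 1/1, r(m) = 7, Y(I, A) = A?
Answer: -15391255/7 ≈ -2.1988e+6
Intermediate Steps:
p(h) = 1 - 2*h (p(h) = -2*h + 1 = 1 - 2*h)
l(O, W) = -3 + O*W (l(O, W) = W*O + (1 - 2*2) = O*W + (1 - 4) = O*W - 3 = -3 + O*W)
n = -48/7 (n = -9 + 15/7 = -48/7 ≈ -6.8571)
(n + Y(2, -1))*l(4, -5)**4 = (-48/7 - 1)*(-3 + 4*(-5))**4 = -55*(-3 - 20)**4/7 = -55/7*(-23)**4 = -55/7*279841 = -15391255/7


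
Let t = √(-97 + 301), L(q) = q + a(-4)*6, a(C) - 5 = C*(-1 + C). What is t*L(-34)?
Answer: 232*√51 ≈ 1656.8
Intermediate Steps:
a(C) = 5 + C*(-1 + C)
L(q) = 150 + q (L(q) = q + (5 + (-4)² - 1*(-4))*6 = q + (5 + 16 + 4)*6 = q + 25*6 = q + 150 = 150 + q)
t = 2*√51 (t = √204 = 2*√51 ≈ 14.283)
t*L(-34) = (2*√51)*(150 - 34) = (2*√51)*116 = 232*√51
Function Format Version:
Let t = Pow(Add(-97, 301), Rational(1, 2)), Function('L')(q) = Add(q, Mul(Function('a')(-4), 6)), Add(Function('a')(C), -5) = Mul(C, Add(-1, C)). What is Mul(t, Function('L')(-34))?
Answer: Mul(232, Pow(51, Rational(1, 2))) ≈ 1656.8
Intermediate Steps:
Function('a')(C) = Add(5, Mul(C, Add(-1, C)))
Function('L')(q) = Add(150, q) (Function('L')(q) = Add(q, Mul(Add(5, Pow(-4, 2), Mul(-1, -4)), 6)) = Add(q, Mul(Add(5, 16, 4), 6)) = Add(q, Mul(25, 6)) = Add(q, 150) = Add(150, q))
t = Mul(2, Pow(51, Rational(1, 2))) (t = Pow(204, Rational(1, 2)) = Mul(2, Pow(51, Rational(1, 2))) ≈ 14.283)
Mul(t, Function('L')(-34)) = Mul(Mul(2, Pow(51, Rational(1, 2))), Add(150, -34)) = Mul(Mul(2, Pow(51, Rational(1, 2))), 116) = Mul(232, Pow(51, Rational(1, 2)))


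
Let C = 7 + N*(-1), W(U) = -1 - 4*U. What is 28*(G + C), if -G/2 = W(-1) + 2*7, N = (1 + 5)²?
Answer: -1764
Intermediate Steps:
N = 36 (N = 6² = 36)
G = -34 (G = -2*((-1 - 4*(-1)) + 2*7) = -2*((-1 + 4) + 14) = -2*(3 + 14) = -2*17 = -34)
C = -29 (C = 7 + 36*(-1) = 7 - 36 = -29)
28*(G + C) = 28*(-34 - 29) = 28*(-63) = -1764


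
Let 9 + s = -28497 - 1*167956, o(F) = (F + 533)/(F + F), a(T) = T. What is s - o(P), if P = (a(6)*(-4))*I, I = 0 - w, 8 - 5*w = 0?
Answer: -75444265/384 ≈ -1.9647e+5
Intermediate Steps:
w = 8/5 (w = 8/5 - ⅕*0 = 8/5 + 0 = 8/5 ≈ 1.6000)
I = -8/5 (I = 0 - 1*8/5 = 0 - 8/5 = -8/5 ≈ -1.6000)
P = 192/5 (P = (6*(-4))*(-8/5) = -24*(-8/5) = 192/5 ≈ 38.400)
o(F) = (533 + F)/(2*F) (o(F) = (533 + F)/((2*F)) = (533 + F)*(1/(2*F)) = (533 + F)/(2*F))
s = -196462 (s = -9 + (-28497 - 1*167956) = -9 + (-28497 - 167956) = -9 - 196453 = -196462)
s - o(P) = -196462 - (533 + 192/5)/(2*192/5) = -196462 - 5*2857/(2*192*5) = -196462 - 1*2857/384 = -196462 - 2857/384 = -75444265/384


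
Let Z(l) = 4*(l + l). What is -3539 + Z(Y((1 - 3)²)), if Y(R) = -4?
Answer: -3571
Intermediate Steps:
Z(l) = 8*l (Z(l) = 4*(2*l) = 8*l)
-3539 + Z(Y((1 - 3)²)) = -3539 + 8*(-4) = -3539 - 32 = -3571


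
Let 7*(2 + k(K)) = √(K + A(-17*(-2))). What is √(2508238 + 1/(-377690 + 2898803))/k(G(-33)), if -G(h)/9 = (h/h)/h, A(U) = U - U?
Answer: -154*√15942387713555760135/775422327 - √58455421616371120495/258474109 ≈ -822.55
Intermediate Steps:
A(U) = 0
G(h) = -9/h (G(h) = -9*h/h/h = -9/h)
k(K) = -2 + √K/7 (k(K) = -2 + √(K + 0)/7 = -2 + √K/7)
√(2508238 + 1/(-377690 + 2898803))/k(G(-33)) = √(2508238 + 1/(-377690 + 2898803))/(-2 + √(-9/(-33))/7) = √(2508238 + 1/2521113)/(-2 + √(-9*(-1/33))/7) = √(2508238 + 1/2521113)/(-2 + √(3/11)/7) = √(6323551428895/2521113)/(-2 + (√33/11)/7) = (√15942387713555760135/2521113)/(-2 + √33/77) = √15942387713555760135/(2521113*(-2 + √33/77))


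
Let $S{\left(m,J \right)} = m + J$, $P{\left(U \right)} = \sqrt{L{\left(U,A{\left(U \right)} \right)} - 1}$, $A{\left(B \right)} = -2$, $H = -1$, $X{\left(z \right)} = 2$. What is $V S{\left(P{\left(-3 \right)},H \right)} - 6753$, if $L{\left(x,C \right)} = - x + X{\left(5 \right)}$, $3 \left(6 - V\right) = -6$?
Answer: $-6745$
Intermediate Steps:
$V = 8$ ($V = 6 - -2 = 6 + 2 = 8$)
$L{\left(x,C \right)} = 2 - x$ ($L{\left(x,C \right)} = - x + 2 = 2 - x$)
$P{\left(U \right)} = \sqrt{1 - U}$ ($P{\left(U \right)} = \sqrt{\left(2 - U\right) - 1} = \sqrt{1 - U}$)
$S{\left(m,J \right)} = J + m$
$V S{\left(P{\left(-3 \right)},H \right)} - 6753 = 8 \left(-1 + \sqrt{1 - -3}\right) - 6753 = 8 \left(-1 + \sqrt{1 + 3}\right) - 6753 = 8 \left(-1 + \sqrt{4}\right) - 6753 = 8 \left(-1 + 2\right) - 6753 = 8 \cdot 1 - 6753 = 8 - 6753 = -6745$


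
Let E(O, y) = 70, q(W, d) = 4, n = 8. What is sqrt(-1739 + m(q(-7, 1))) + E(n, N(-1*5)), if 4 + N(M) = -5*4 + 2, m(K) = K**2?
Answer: 70 + I*sqrt(1723) ≈ 70.0 + 41.509*I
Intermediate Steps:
N(M) = -22 (N(M) = -4 + (-5*4 + 2) = -4 + (-20 + 2) = -4 - 18 = -22)
sqrt(-1739 + m(q(-7, 1))) + E(n, N(-1*5)) = sqrt(-1739 + 4**2) + 70 = sqrt(-1739 + 16) + 70 = sqrt(-1723) + 70 = I*sqrt(1723) + 70 = 70 + I*sqrt(1723)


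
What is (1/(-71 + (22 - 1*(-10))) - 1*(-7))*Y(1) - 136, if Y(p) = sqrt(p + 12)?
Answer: -136 + 272*sqrt(13)/39 ≈ -110.85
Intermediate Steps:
Y(p) = sqrt(12 + p)
(1/(-71 + (22 - 1*(-10))) - 1*(-7))*Y(1) - 136 = (1/(-71 + (22 - 1*(-10))) - 1*(-7))*sqrt(12 + 1) - 136 = (1/(-71 + (22 + 10)) + 7)*sqrt(13) - 136 = (1/(-71 + 32) + 7)*sqrt(13) - 136 = (1/(-39) + 7)*sqrt(13) - 136 = (-1/39 + 7)*sqrt(13) - 136 = 272*sqrt(13)/39 - 136 = -136 + 272*sqrt(13)/39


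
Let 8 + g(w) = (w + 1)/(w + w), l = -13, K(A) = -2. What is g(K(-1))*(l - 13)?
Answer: 403/2 ≈ 201.50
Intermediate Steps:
g(w) = -8 + (1 + w)/(2*w) (g(w) = -8 + (w + 1)/(w + w) = -8 + (1 + w)/((2*w)) = -8 + (1 + w)*(1/(2*w)) = -8 + (1 + w)/(2*w))
g(K(-1))*(l - 13) = ((½)*(1 - 15*(-2))/(-2))*(-13 - 13) = ((½)*(-½)*(1 + 30))*(-26) = ((½)*(-½)*31)*(-26) = -31/4*(-26) = 403/2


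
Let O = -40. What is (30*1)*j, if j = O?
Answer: -1200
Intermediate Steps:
j = -40
(30*1)*j = (30*1)*(-40) = 30*(-40) = -1200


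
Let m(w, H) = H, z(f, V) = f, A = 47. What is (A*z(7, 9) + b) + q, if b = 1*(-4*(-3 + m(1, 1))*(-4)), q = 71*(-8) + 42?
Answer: -229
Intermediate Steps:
q = -526 (q = -568 + 42 = -526)
b = -32 (b = 1*(-4*(-3 + 1)*(-4)) = 1*(-(-8)*(-4)) = 1*(-4*8) = 1*(-32) = -32)
(A*z(7, 9) + b) + q = (47*7 - 32) - 526 = (329 - 32) - 526 = 297 - 526 = -229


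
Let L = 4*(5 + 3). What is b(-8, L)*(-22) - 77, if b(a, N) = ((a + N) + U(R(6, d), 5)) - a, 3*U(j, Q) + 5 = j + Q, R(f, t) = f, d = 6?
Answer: -825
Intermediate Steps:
U(j, Q) = -5/3 + Q/3 + j/3 (U(j, Q) = -5/3 + (j + Q)/3 = -5/3 + (Q + j)/3 = -5/3 + (Q/3 + j/3) = -5/3 + Q/3 + j/3)
L = 32 (L = 4*8 = 32)
b(a, N) = 2 + N (b(a, N) = ((a + N) + (-5/3 + (⅓)*5 + (⅓)*6)) - a = ((N + a) + (-5/3 + 5/3 + 2)) - a = ((N + a) + 2) - a = (2 + N + a) - a = 2 + N)
b(-8, L)*(-22) - 77 = (2 + 32)*(-22) - 77 = 34*(-22) - 77 = -748 - 77 = -825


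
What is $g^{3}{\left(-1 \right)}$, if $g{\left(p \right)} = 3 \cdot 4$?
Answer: $1728$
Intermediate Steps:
$g{\left(p \right)} = 12$
$g^{3}{\left(-1 \right)} = 12^{3} = 1728$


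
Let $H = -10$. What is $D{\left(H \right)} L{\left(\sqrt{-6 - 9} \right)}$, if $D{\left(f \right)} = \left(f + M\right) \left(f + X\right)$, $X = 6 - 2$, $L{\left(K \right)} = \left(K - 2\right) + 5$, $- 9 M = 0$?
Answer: $180 + 60 i \sqrt{15} \approx 180.0 + 232.38 i$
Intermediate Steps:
$M = 0$ ($M = \left(- \frac{1}{9}\right) 0 = 0$)
$L{\left(K \right)} = 3 + K$ ($L{\left(K \right)} = \left(-2 + K\right) + 5 = 3 + K$)
$X = 4$
$D{\left(f \right)} = f \left(4 + f\right)$ ($D{\left(f \right)} = \left(f + 0\right) \left(f + 4\right) = f \left(4 + f\right)$)
$D{\left(H \right)} L{\left(\sqrt{-6 - 9} \right)} = - 10 \left(4 - 10\right) \left(3 + \sqrt{-6 - 9}\right) = \left(-10\right) \left(-6\right) \left(3 + \sqrt{-15}\right) = 60 \left(3 + i \sqrt{15}\right) = 180 + 60 i \sqrt{15}$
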